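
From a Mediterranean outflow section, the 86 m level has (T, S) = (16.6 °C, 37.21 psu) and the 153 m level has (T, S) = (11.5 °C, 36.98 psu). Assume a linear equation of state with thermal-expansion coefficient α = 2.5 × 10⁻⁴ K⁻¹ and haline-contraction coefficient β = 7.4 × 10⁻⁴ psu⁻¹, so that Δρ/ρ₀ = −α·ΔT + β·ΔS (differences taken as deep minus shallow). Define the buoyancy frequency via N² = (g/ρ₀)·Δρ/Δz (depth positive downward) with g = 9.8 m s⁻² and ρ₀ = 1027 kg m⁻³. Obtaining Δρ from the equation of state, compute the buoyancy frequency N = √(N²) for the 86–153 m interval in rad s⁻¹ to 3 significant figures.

ΔT = -5.1 K, ΔS = -0.23 psu (deep − shallow).
Δρ/ρ₀ = −αΔT + βΔS = 1.275 × 10⁻³ − 1.702 × 10⁻⁴ = 1.1048 × 10⁻³, so Δρ ≈ 1.135 kg m⁻³.
N² = (g/ρ₀)·Δρ/Δz = g·(Δρ/ρ₀)/Δz = 9.8 × 1.1048 × 10⁻³ / 67 = 1.6160 × 10⁻⁴ s⁻².
N = √(1.6160 × 10⁻⁴) = 0.012712 rad s⁻¹ ≈ 0.0127 rad s⁻¹.

0.0127 rad s⁻¹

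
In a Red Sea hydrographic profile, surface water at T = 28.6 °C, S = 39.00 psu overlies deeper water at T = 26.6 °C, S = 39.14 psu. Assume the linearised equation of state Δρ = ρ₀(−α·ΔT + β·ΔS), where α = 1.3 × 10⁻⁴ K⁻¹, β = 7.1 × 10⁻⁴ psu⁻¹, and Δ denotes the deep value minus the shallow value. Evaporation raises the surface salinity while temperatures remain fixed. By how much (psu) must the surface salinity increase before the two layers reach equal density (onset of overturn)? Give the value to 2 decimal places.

Neutral buoyancy requires −α(T_deep − T_surf) + β(S_deep − S_surf′) = 0.
S_surf′ = S_deep − (α/β)·ΔT = 39.14 − (1.3 × 10⁻⁴/7.1 × 10⁻⁴)·(-2.0) = 39.5062 psu.
Increase required: 39.5062 − 39.00 = 0.5062 psu.

0.51 psu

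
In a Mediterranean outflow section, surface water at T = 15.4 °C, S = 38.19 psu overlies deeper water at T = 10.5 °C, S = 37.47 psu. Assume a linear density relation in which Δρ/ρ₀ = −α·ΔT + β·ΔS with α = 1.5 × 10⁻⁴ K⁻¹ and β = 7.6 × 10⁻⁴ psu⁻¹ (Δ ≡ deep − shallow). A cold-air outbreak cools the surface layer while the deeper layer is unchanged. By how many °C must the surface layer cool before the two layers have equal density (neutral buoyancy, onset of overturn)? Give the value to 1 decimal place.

Neutral buoyancy requires Δρ = 0, i.e. −α(T_deep − T_surf′) + β(S_deep − S_surf) = 0.
T_surf′ = T_deep − (β/α)·ΔS = 10.5 − (7.6 × 10⁻⁴/1.5 × 10⁻⁴)·(-0.72) = 14.148 °C.
Cooling required: 15.4 − (14.148) = 1.252 °C.

1.3 °C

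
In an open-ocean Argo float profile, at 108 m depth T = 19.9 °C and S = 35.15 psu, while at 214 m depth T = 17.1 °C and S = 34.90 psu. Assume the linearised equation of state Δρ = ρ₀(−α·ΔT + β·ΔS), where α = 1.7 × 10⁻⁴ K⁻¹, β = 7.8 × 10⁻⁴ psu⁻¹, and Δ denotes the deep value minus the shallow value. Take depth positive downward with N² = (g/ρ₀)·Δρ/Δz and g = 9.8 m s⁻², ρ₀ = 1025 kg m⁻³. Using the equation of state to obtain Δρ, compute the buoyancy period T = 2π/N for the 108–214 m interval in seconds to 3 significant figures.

1.23 × 10³ s

ΔT = -2.8 K, ΔS = -0.25 psu (deep − shallow).
Δρ/ρ₀ = −αΔT + βΔS = 4.76 × 10⁻⁴ − 1.95 × 10⁻⁴ = 2.81 × 10⁻⁴, so Δρ ≈ 0.2880 kg m⁻³.
N² = (g/ρ₀)·Δρ/Δz = g·(Δρ/ρ₀)/Δz = 9.8 × 2.81 × 10⁻⁴ / 106 = 2.5979 × 10⁻⁵ s⁻².
N = √(2.5979 × 10⁻⁵) = 5.0970 × 10⁻³ rad s⁻¹ → T = 2π/N = 1.2327 × 10³ s ≈ 1.23 × 10³ s.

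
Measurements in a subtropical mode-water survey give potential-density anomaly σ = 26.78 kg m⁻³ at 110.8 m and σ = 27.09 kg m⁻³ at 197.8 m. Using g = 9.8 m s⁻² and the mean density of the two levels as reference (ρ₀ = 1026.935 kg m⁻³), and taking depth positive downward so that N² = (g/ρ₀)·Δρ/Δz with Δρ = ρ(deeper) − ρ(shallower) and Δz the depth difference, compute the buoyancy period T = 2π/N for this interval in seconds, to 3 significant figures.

1.08 × 10³ s

Δρ = 1027.09 − 1026.78 = 0.31 kg m⁻³ over Δz = 197.8 − 110.8 = 87 m.
N² = (9.8/1026.935) × (0.31/87) = 3.4004 × 10⁻⁵ s⁻².
N = √(3.4004 × 10⁻⁵) = 5.8313 × 10⁻³ rad s⁻¹, so T = 2π/N = 1.0775 × 10³ s ≈ 1.08 × 10³ s.
Since Δρ > 0 the layer is stably stratified.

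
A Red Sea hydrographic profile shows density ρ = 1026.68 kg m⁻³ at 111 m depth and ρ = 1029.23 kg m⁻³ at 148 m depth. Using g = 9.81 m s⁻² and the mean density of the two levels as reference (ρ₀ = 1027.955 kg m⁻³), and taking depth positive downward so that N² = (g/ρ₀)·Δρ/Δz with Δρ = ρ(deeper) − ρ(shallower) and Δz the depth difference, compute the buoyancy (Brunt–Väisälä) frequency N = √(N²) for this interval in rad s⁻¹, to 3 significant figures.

Δρ = 1029.23 − 1026.68 = 2.55 kg m⁻³ over Δz = 148 − 111 = 37 m.
N² = (9.81/1027.955) × (2.55/37) = 6.5771 × 10⁻⁴ s⁻².
N = √(6.5771 × 10⁻⁴) = 0.025646 rad s⁻¹ ≈ 0.0256 rad s⁻¹.
A positive N² confirms static stability across the interval.

0.0256 rad s⁻¹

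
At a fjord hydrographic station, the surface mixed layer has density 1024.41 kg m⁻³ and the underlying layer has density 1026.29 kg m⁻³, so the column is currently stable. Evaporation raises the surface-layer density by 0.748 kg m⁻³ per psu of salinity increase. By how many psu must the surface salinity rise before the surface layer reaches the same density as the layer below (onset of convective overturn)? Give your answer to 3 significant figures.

Density deficit of the surface layer: 1026.29 − 1024.41 = 1.88 kg m⁻³.
Required change = 1.88 / 0.748 = 2.51 psu.

2.51 psu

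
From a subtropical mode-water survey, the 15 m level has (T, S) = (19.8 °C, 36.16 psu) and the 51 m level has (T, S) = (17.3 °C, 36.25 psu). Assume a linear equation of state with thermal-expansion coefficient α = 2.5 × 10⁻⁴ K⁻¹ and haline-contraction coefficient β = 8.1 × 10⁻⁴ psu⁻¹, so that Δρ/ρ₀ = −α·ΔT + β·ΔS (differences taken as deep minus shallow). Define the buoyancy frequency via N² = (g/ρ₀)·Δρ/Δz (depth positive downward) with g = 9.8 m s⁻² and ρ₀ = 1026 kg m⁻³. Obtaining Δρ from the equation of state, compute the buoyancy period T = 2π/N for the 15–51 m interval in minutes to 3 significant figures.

ΔT = -2.5 K, ΔS = +0.09 psu (deep − shallow).
Δρ/ρ₀ = −αΔT + βΔS = 6.25 × 10⁻⁴ + 7.29 × 10⁻⁵ = 6.979 × 10⁻⁴, so Δρ ≈ 0.7160 kg m⁻³.
N² = (g/ρ₀)·Δρ/Δz = g·(Δρ/ρ₀)/Δz = 9.8 × 6.979 × 10⁻⁴ / 36 = 1.8998 × 10⁻⁴ s⁻².
N = √(1.8998 × 10⁻⁴) = 0.013783 rad s⁻¹ → T = 2π/N = 455.86 s = 7.5977 min ≈ 7.60 min.

7.60 min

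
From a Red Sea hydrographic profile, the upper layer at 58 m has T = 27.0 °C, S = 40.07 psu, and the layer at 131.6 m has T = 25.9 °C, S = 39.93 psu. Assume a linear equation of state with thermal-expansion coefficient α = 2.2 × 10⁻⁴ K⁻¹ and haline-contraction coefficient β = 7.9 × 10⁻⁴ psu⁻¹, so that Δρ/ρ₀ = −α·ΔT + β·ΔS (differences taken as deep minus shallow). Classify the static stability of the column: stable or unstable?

ΔT = 25.9 − 27.0 = -1.1 K and ΔS = 39.93 − 40.07 = -0.14 psu (deep − shallow).
−αΔT = 2.42 × 10⁻⁴; βΔS = -1.106 × 10⁻⁴; sum Δρ/ρ₀ = 1.314 × 10⁻⁴.
Δρ/ρ₀ > 0, so Δρ > 0: deeper water is denser → statically stable.

stable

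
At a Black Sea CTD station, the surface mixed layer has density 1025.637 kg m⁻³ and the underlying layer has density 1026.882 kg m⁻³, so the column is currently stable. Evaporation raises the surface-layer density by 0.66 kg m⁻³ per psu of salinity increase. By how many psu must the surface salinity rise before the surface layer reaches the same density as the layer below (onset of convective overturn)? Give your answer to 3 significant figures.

1.89 psu

Density deficit of the surface layer: 1026.882 − 1025.637 = 1.245 kg m⁻³.
Required change = 1.245 / 0.66 = 1.89 psu.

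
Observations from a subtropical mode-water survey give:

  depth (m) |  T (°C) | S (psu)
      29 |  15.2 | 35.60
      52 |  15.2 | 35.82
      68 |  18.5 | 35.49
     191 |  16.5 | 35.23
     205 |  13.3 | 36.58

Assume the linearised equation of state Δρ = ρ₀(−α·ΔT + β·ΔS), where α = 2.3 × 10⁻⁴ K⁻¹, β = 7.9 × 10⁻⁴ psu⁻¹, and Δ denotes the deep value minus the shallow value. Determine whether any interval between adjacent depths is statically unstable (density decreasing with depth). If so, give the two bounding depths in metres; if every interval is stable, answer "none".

Evaluate Δρ/ρ₀ = −αΔT + βΔS across each adjacent pair:
  29–52 m: −αΔT+βΔS = −(2.3 × 10⁻⁴)(+0.0)+(7.9 × 10⁻⁴)(+0.22) = 1.7 × 10⁻⁴ → stable
  52–68 m: −αΔT+βΔS = −(2.3 × 10⁻⁴)(+3.3)+(7.9 × 10⁻⁴)(-0.33) = -1.0 × 10⁻³ → UNSTABLE
  68–191 m: −αΔT+βΔS = −(2.3 × 10⁻⁴)(-2.0)+(7.9 × 10⁻⁴)(-0.26) = 2.5 × 10⁻⁴ → stable
  191–205 m: −αΔT+βΔS = −(2.3 × 10⁻⁴)(-3.2)+(7.9 × 10⁻⁴)(+1.35) = 1.8 × 10⁻³ → stable
The 52–68 m interval has Δρ < 0: lighter water underlies denser water.

52–68 m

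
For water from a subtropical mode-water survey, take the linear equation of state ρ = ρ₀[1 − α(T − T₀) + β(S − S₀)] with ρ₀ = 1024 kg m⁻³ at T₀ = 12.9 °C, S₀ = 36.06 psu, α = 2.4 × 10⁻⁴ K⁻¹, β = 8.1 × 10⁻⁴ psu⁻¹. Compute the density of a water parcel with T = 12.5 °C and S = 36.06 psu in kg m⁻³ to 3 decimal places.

T − T₀ = -0.4 K, S − S₀ = +0.00 psu.
Bracket = 1 − α·(-0.4) + β·(+0.00) = 1 + (9.60 × 10⁻⁵) = 1.0000960.
ρ = 1024 × 1.0000960 = 1024.098 kg m⁻³.

1024.098 kg m⁻³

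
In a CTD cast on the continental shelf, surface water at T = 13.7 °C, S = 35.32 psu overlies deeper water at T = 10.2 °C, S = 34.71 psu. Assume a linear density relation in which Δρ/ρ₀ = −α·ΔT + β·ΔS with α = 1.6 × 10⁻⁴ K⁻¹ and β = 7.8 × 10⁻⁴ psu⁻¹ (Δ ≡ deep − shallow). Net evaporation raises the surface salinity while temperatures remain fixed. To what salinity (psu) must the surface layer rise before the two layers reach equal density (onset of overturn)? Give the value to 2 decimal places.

Neutral buoyancy requires −α(T_deep − T_surf) + β(S_deep − S_surf′) = 0.
S_surf′ = S_deep − (α/β)·ΔT = 34.71 − (1.6 × 10⁻⁴/7.8 × 10⁻⁴)·(-3.5) = 35.4279 psu.
Increase required: 35.4279 − 35.32 = 0.1079 psu.

35.43 psu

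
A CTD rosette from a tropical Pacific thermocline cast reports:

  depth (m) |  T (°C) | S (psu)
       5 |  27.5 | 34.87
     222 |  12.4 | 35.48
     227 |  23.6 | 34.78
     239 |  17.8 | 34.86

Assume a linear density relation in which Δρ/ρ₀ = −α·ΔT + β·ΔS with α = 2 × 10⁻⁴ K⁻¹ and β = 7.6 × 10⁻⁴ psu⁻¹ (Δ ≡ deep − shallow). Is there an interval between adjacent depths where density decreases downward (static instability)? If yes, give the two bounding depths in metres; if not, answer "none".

Evaluate Δρ/ρ₀ = −αΔT + βΔS across each adjacent pair:
  5–222 m: −αΔT+βΔS = −(2 × 10⁻⁴)(-15.1)+(7.6 × 10⁻⁴)(+0.61) = 3.5 × 10⁻³ → stable
  222–227 m: −αΔT+βΔS = −(2 × 10⁻⁴)(+11.2)+(7.6 × 10⁻⁴)(-0.70) = -2.8 × 10⁻³ → UNSTABLE
  227–239 m: −αΔT+βΔS = −(2 × 10⁻⁴)(-5.8)+(7.6 × 10⁻⁴)(+0.08) = 1.2 × 10⁻³ → stable
The 222–227 m interval has Δρ < 0: lighter water underlies denser water.

222–227 m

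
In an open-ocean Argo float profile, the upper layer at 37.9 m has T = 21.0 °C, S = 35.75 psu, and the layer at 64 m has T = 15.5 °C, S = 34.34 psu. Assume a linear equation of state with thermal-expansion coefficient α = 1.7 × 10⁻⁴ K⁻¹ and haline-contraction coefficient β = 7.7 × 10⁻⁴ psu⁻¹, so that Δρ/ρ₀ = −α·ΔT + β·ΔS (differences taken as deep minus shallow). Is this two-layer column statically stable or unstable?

ΔT = 15.5 − 21.0 = -5.5 K and ΔS = 34.34 − 35.75 = -1.41 psu (deep − shallow).
−αΔT = 9.35 × 10⁻⁴; βΔS = -1.0857 × 10⁻³; sum Δρ/ρ₀ = -1.507 × 10⁻⁴.
Δρ/ρ₀ < 0, so Δρ < 0: deeper water is lighter → statically unstable; the column would overturn.

unstable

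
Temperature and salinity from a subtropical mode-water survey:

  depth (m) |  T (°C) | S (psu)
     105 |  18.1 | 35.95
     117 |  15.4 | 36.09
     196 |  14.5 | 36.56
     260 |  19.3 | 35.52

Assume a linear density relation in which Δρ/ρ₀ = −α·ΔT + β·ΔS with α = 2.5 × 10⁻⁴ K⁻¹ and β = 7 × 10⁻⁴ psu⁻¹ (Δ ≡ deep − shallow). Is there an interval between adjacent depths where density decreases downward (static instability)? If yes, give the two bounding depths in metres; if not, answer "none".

Evaluate Δρ/ρ₀ = −αΔT + βΔS across each adjacent pair:
  105–117 m: −αΔT+βΔS = −(2.5 × 10⁻⁴)(-2.7)+(7 × 10⁻⁴)(+0.14) = 7.7 × 10⁻⁴ → stable
  117–196 m: −αΔT+βΔS = −(2.5 × 10⁻⁴)(-0.9)+(7 × 10⁻⁴)(+0.47) = 5.5 × 10⁻⁴ → stable
  196–260 m: −αΔT+βΔS = −(2.5 × 10⁻⁴)(+4.8)+(7 × 10⁻⁴)(-1.04) = -1.9 × 10⁻³ → UNSTABLE
The 196–260 m interval has Δρ < 0: lighter water underlies denser water.

196–260 m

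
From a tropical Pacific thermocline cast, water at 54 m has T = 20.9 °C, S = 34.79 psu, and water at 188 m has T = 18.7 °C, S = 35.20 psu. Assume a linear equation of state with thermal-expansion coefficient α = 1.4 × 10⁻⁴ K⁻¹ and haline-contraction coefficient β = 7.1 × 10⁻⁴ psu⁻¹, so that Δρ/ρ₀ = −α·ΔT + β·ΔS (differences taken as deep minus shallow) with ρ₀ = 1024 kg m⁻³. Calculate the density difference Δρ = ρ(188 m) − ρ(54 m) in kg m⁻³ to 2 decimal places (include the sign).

+0.61 kg m⁻³

ΔT = -2.2 K, ΔS = +0.41 psu (deep − shallow).
Δρ/ρ₀ = −(1.4 × 10⁻⁴)(-2.2) + (7.1 × 10⁻⁴)(+0.41) = 5.991 × 10⁻⁴.
Δρ = 1024 × (5.991 × 10⁻⁴) = +0.61 kg m⁻³.
Positive Δρ: denser below, stable.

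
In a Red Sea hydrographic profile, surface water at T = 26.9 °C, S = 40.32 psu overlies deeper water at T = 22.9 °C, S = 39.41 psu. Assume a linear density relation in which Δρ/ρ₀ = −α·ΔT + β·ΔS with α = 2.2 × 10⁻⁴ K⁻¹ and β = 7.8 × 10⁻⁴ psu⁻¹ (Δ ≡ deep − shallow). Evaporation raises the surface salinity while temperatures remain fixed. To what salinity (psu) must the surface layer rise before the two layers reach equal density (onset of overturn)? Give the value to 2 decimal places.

Neutral buoyancy requires −α(T_deep − T_surf) + β(S_deep − S_surf′) = 0.
S_surf′ = S_deep − (α/β)·ΔT = 39.41 − (2.2 × 10⁻⁴/7.8 × 10⁻⁴)·(-4.0) = 40.5382 psu.
Increase required: 40.5382 − 40.32 = 0.2182 psu.

40.54 psu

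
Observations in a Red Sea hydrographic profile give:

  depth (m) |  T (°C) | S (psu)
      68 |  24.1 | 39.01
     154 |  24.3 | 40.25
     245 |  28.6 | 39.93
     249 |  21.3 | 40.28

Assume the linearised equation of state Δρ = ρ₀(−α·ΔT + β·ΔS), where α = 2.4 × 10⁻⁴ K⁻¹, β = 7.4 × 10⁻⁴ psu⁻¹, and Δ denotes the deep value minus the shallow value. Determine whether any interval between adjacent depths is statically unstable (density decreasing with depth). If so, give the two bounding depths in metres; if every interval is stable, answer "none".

154–245 m

Evaluate Δρ/ρ₀ = −αΔT + βΔS across each adjacent pair:
  68–154 m: −αΔT+βΔS = −(2.4 × 10⁻⁴)(+0.2)+(7.4 × 10⁻⁴)(+1.24) = 8.7 × 10⁻⁴ → stable
  154–245 m: −αΔT+βΔS = −(2.4 × 10⁻⁴)(+4.3)+(7.4 × 10⁻⁴)(-0.32) = -1.3 × 10⁻³ → UNSTABLE
  245–249 m: −αΔT+βΔS = −(2.4 × 10⁻⁴)(-7.3)+(7.4 × 10⁻⁴)(+0.35) = 2.0 × 10⁻³ → stable
The 154–245 m interval has Δρ < 0: lighter water underlies denser water.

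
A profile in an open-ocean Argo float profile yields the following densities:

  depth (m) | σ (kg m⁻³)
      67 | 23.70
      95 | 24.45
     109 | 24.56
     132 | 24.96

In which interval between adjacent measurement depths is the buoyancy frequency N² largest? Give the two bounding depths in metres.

67–95 m

Compute the density gradient over each adjacent pair:
  67–95 m: Δρ/Δz = 0.75/28 = 0.027 kg m⁻⁴
  95–109 m: Δρ/Δz = 0.11/14 = 7.9 × 10⁻³ kg m⁻⁴
  109–132 m: Δρ/Δz = 0.40/23 = 0.017 kg m⁻⁴
The largest gradient is in the 67–95 m interval — the pycnocline.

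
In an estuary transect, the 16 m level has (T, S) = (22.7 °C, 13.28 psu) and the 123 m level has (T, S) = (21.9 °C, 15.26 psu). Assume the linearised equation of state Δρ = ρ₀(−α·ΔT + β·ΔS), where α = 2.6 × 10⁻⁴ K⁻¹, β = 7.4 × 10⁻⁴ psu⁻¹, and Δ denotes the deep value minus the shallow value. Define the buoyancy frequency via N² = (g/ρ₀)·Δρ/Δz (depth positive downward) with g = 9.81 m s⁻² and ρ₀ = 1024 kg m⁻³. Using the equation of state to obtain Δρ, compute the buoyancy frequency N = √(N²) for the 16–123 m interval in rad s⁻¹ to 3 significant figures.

0.0124 rad s⁻¹

ΔT = -0.8 K, ΔS = +1.98 psu (deep − shallow).
Δρ/ρ₀ = −αΔT + βΔS = 2.08 × 10⁻⁴ + 1.4652 × 10⁻³ = 1.6732 × 10⁻³, so Δρ ≈ 1.713 kg m⁻³.
N² = (g/ρ₀)·Δρ/Δz = g·(Δρ/ρ₀)/Δz = 9.81 × 1.6732 × 10⁻³ / 107 = 1.5340 × 10⁻⁴ s⁻².
N = √(1.5340 × 10⁻⁴) = 0.012385 rad s⁻¹ ≈ 0.0124 rad s⁻¹.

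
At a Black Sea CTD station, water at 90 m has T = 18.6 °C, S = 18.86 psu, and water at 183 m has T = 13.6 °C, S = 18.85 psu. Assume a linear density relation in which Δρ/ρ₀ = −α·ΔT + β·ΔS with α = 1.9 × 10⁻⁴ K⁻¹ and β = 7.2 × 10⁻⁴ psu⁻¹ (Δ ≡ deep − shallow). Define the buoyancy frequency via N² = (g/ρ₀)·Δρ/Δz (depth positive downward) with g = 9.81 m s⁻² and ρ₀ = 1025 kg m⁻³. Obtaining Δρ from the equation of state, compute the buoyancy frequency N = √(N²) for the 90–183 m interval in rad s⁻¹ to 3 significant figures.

ΔT = -5.0 K, ΔS = -0.01 psu (deep − shallow).
Δρ/ρ₀ = −αΔT + βΔS = 9.50 × 10⁻⁴ − 7.20 × 10⁻⁶ = 9.428 × 10⁻⁴, so Δρ ≈ 0.9664 kg m⁻³.
N² = (g/ρ₀)·Δρ/Δz = g·(Δρ/ρ₀)/Δz = 9.81 × 9.428 × 10⁻⁴ / 93 = 9.9450 × 10⁻⁵ s⁻².
N = √(9.9450 × 10⁻⁵) = 9.9725 × 10⁻³ rad s⁻¹ ≈ 9.97 × 10⁻³ rad s⁻¹.

9.97 × 10⁻³ rad s⁻¹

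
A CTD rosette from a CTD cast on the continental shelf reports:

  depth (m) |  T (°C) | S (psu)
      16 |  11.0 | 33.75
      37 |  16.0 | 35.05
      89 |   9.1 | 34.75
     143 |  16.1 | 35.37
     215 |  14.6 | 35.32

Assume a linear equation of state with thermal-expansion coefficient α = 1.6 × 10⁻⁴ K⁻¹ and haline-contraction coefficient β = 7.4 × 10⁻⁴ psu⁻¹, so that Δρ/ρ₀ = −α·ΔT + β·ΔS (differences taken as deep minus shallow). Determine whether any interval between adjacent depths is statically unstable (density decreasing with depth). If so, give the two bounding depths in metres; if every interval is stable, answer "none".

Evaluate Δρ/ρ₀ = −αΔT + βΔS across each adjacent pair:
  16–37 m: −αΔT+βΔS = −(1.6 × 10⁻⁴)(+5.0)+(7.4 × 10⁻⁴)(+1.30) = 1.6 × 10⁻⁴ → stable
  37–89 m: −αΔT+βΔS = −(1.6 × 10⁻⁴)(-6.9)+(7.4 × 10⁻⁴)(-0.30) = 8.8 × 10⁻⁴ → stable
  89–143 m: −αΔT+βΔS = −(1.6 × 10⁻⁴)(+7.0)+(7.4 × 10⁻⁴)(+0.62) = -6.6 × 10⁻⁴ → UNSTABLE
  143–215 m: −αΔT+βΔS = −(1.6 × 10⁻⁴)(-1.5)+(7.4 × 10⁻⁴)(-0.05) = 2.0 × 10⁻⁴ → stable
The 89–143 m interval has Δρ < 0: lighter water underlies denser water.

89–143 m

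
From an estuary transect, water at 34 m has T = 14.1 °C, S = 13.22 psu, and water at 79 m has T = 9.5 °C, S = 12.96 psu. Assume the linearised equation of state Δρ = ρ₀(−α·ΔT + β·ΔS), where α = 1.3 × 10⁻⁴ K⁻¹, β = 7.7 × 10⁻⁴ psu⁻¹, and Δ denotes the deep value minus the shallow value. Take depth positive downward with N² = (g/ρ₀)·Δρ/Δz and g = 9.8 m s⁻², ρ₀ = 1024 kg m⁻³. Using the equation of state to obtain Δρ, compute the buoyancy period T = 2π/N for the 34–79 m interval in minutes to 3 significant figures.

ΔT = -4.6 K, ΔS = -0.26 psu (deep − shallow).
Δρ/ρ₀ = −αΔT + βΔS = 5.98 × 10⁻⁴ − 2.002 × 10⁻⁴ = 3.978 × 10⁻⁴, so Δρ ≈ 0.4073 kg m⁻³.
N² = (g/ρ₀)·Δρ/Δz = g·(Δρ/ρ₀)/Δz = 9.8 × 3.978 × 10⁻⁴ / 45 = 8.6632 × 10⁻⁵ s⁻².
N = √(8.6632 × 10⁻⁵) = 9.3076 × 10⁻³ rad s⁻¹ → T = 2π/N = 675.06 s = 11.251 min ≈ 11.3 min.

11.3 min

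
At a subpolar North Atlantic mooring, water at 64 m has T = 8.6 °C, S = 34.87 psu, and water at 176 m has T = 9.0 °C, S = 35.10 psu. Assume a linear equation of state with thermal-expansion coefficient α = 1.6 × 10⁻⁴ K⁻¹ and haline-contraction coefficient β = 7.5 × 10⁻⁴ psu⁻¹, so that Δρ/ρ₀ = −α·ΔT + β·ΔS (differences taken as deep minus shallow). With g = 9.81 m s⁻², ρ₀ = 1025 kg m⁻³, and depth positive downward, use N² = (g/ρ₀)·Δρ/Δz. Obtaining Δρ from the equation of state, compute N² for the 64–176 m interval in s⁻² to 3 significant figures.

ΔT = +0.4 K, ΔS = +0.23 psu (deep − shallow).
Δρ/ρ₀ = −αΔT + βΔS = -6.40 × 10⁻⁵ + 1.725 × 10⁻⁴ = 1.085 × 10⁻⁴, so Δρ ≈ 0.1112 kg m⁻³.
N² = (g/ρ₀)·Δρ/Δz = g·(Δρ/ρ₀)/Δz = 9.81 × 1.085 × 10⁻⁴ / 112 = 9.5034 × 10⁻⁶ s⁻² ≈ 9.50 × 10⁻⁶ s⁻².

9.50 × 10⁻⁶ s⁻²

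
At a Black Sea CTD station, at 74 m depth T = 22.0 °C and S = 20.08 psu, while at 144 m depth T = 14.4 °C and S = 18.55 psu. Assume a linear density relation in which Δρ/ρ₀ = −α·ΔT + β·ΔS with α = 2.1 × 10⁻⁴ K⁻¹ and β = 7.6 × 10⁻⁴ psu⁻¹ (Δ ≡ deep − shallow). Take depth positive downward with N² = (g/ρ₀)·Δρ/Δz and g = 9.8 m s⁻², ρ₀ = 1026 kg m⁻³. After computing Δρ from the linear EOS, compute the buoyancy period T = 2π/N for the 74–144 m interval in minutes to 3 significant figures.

ΔT = -7.6 K, ΔS = -1.53 psu (deep − shallow).
Δρ/ρ₀ = −αΔT + βΔS = 1.596 × 10⁻³ − 1.1628 × 10⁻³ = 4.332 × 10⁻⁴, so Δρ ≈ 0.4445 kg m⁻³.
N² = (g/ρ₀)·Δρ/Δz = g·(Δρ/ρ₀)/Δz = 9.8 × 4.332 × 10⁻⁴ / 70 = 6.0648 × 10⁻⁵ s⁻².
N = √(6.0648 × 10⁻⁵) = 7.7877 × 10⁻³ rad s⁻¹ → T = 2π/N = 806.81 s = 13.447 min ≈ 13.4 min.

13.4 min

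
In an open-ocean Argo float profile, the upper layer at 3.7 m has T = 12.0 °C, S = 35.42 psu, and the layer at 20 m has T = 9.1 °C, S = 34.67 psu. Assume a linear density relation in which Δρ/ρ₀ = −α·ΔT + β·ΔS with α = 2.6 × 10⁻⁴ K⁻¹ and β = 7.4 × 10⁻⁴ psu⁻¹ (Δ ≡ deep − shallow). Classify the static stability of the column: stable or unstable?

ΔT = 9.1 − 12.0 = -2.9 K and ΔS = 34.67 − 35.42 = -0.75 psu (deep − shallow).
−αΔT = 7.54 × 10⁻⁴; βΔS = -5.55 × 10⁻⁴; sum Δρ/ρ₀ = 1.99 × 10⁻⁴.
Δρ/ρ₀ > 0, so Δρ > 0: deeper water is denser → statically stable.

stable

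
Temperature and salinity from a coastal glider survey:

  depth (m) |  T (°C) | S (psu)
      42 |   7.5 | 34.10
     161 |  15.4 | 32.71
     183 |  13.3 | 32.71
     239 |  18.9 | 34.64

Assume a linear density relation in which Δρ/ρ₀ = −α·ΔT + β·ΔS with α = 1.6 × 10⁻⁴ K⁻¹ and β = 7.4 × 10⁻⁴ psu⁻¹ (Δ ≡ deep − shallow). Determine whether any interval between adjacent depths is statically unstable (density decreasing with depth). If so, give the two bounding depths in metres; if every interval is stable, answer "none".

42–161 m

Evaluate Δρ/ρ₀ = −αΔT + βΔS across each adjacent pair:
  42–161 m: −αΔT+βΔS = −(1.6 × 10⁻⁴)(+7.9)+(7.4 × 10⁻⁴)(-1.39) = -2.3 × 10⁻³ → UNSTABLE
  161–183 m: −αΔT+βΔS = −(1.6 × 10⁻⁴)(-2.1)+(7.4 × 10⁻⁴)(+0.00) = 3.4 × 10⁻⁴ → stable
  183–239 m: −αΔT+βΔS = −(1.6 × 10⁻⁴)(+5.6)+(7.4 × 10⁻⁴)(+1.93) = 5.3 × 10⁻⁴ → stable
The 42–161 m interval has Δρ < 0: lighter water underlies denser water.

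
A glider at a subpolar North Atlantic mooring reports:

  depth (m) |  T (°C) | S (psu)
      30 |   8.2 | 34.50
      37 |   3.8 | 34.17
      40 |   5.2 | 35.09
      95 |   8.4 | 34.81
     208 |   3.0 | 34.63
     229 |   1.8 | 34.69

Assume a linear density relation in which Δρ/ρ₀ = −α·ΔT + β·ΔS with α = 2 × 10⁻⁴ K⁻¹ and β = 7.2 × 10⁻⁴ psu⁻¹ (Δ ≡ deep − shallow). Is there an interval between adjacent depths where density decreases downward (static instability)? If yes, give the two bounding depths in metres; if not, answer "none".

Evaluate Δρ/ρ₀ = −αΔT + βΔS across each adjacent pair:
  30–37 m: −αΔT+βΔS = −(2 × 10⁻⁴)(-4.4)+(7.2 × 10⁻⁴)(-0.33) = 6.4 × 10⁻⁴ → stable
  37–40 m: −αΔT+βΔS = −(2 × 10⁻⁴)(+1.4)+(7.2 × 10⁻⁴)(+0.92) = 3.8 × 10⁻⁴ → stable
  40–95 m: −αΔT+βΔS = −(2 × 10⁻⁴)(+3.2)+(7.2 × 10⁻⁴)(-0.28) = -8.4 × 10⁻⁴ → UNSTABLE
  95–208 m: −αΔT+βΔS = −(2 × 10⁻⁴)(-5.4)+(7.2 × 10⁻⁴)(-0.18) = 9.5 × 10⁻⁴ → stable
  208–229 m: −αΔT+βΔS = −(2 × 10⁻⁴)(-1.2)+(7.2 × 10⁻⁴)(+0.06) = 2.8 × 10⁻⁴ → stable
The 40–95 m interval has Δρ < 0: lighter water underlies denser water.

40–95 m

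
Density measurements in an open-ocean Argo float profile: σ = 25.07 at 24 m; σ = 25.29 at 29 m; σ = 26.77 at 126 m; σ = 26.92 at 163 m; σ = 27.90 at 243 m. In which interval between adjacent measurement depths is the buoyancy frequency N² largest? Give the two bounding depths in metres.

Compute the density gradient over each adjacent pair:
  24–29 m: Δρ/Δz = 0.22/5 = 0.044 kg m⁻⁴
  29–126 m: Δρ/Δz = 1.48/97 = 0.015 kg m⁻⁴
  126–163 m: Δρ/Δz = 0.15/37 = 4.1 × 10⁻³ kg m⁻⁴
  163–243 m: Δρ/Δz = 0.98/80 = 0.012 kg m⁻⁴
The largest gradient is in the 24–29 m interval — the pycnocline.

24–29 m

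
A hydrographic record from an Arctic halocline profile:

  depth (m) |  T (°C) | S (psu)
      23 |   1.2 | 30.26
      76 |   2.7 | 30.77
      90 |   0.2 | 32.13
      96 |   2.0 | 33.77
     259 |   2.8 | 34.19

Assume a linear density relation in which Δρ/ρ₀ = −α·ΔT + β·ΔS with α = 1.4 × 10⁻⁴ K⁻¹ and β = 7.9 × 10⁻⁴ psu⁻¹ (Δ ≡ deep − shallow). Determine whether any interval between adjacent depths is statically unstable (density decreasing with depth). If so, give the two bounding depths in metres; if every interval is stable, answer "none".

Evaluate Δρ/ρ₀ = −αΔT + βΔS across each adjacent pair:
  23–76 m: −αΔT+βΔS = −(1.4 × 10⁻⁴)(+1.5)+(7.9 × 10⁻⁴)(+0.51) = 1.9 × 10⁻⁴ → stable
  76–90 m: −αΔT+βΔS = −(1.4 × 10⁻⁴)(-2.5)+(7.9 × 10⁻⁴)(+1.36) = 1.4 × 10⁻³ → stable
  90–96 m: −αΔT+βΔS = −(1.4 × 10⁻⁴)(+1.8)+(7.9 × 10⁻⁴)(+1.64) = 1.0 × 10⁻³ → stable
  96–259 m: −αΔT+βΔS = −(1.4 × 10⁻⁴)(+0.8)+(7.9 × 10⁻⁴)(+0.42) = 2.2 × 10⁻⁴ → stable
Every interval has Δρ > 0: the column is stably stratified throughout.

none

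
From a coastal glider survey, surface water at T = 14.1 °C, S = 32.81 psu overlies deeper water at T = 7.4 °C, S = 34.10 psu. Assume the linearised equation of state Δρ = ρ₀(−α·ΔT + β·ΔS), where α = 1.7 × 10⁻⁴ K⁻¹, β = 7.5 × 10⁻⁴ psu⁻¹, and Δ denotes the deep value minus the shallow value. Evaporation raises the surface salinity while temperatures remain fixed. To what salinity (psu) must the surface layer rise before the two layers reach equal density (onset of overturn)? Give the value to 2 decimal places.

Neutral buoyancy requires −α(T_deep − T_surf) + β(S_deep − S_surf′) = 0.
S_surf′ = S_deep − (α/β)·ΔT = 34.10 − (1.7 × 10⁻⁴/7.5 × 10⁻⁴)·(-6.7) = 35.6187 psu.
Increase required: 35.6187 − 32.81 = 2.8087 psu.

35.62 psu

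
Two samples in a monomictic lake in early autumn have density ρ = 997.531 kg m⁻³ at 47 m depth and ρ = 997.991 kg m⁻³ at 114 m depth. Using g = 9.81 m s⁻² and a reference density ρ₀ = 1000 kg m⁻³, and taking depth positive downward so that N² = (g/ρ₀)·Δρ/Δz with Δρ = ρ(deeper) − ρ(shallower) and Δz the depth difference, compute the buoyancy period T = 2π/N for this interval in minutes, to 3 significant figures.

12.8 min

Δρ = 997.991 − 997.531 = 0.460 kg m⁻³ over Δz = 114 − 47 = 67 m.
N² = (9.81/1000) × (0.460/67) = 6.7352 × 10⁻⁵ s⁻².
N = √(6.7352 × 10⁻⁵) = 8.2068 × 10⁻³ rad s⁻¹, so T = 2π/N = 765.61 s = 12.760 min ≈ 12.8 min.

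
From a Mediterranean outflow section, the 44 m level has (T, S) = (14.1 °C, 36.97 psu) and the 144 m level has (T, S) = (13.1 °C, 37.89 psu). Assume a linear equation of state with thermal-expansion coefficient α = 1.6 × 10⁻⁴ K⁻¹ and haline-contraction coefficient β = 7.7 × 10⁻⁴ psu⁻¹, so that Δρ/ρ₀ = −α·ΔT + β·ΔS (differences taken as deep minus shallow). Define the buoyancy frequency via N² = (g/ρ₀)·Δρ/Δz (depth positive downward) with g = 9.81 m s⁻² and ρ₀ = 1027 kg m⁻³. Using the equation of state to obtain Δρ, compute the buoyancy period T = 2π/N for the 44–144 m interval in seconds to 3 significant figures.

681 s

ΔT = -1.0 K, ΔS = +0.92 psu (deep − shallow).
Δρ/ρ₀ = −αΔT + βΔS = 1.60 × 10⁻⁴ + 7.084 × 10⁻⁴ = 8.684 × 10⁻⁴, so Δρ ≈ 0.8918 kg m⁻³.
N² = (g/ρ₀)·Δρ/Δz = g·(Δρ/ρ₀)/Δz = 9.81 × 8.684 × 10⁻⁴ / 100 = 8.5190 × 10⁻⁵ s⁻².
N = √(8.5190 × 10⁻⁵) = 9.2298 × 10⁻³ rad s⁻¹ → T = 2π/N = 680.75 s ≈ 681 s.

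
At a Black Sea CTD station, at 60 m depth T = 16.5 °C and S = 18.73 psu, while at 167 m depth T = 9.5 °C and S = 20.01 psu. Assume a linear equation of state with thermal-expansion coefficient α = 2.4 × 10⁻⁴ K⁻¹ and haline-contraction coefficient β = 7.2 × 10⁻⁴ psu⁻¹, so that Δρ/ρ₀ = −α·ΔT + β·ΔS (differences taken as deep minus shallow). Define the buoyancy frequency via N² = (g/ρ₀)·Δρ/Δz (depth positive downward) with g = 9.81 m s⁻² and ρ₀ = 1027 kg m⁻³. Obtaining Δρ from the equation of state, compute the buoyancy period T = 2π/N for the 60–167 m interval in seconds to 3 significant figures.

ΔT = -7.0 K, ΔS = +1.28 psu (deep − shallow).
Δρ/ρ₀ = −αΔT + βΔS = 1.68 × 10⁻³ + 9.216 × 10⁻⁴ = 2.6016 × 10⁻³, so Δρ ≈ 2.672 kg m⁻³.
N² = (g/ρ₀)·Δρ/Δz = g·(Δρ/ρ₀)/Δz = 9.81 × 2.6016 × 10⁻³ / 107 = 2.3852 × 10⁻⁴ s⁻².
N = √(2.3852 × 10⁻⁴) = 0.015444 rad s⁻¹ → T = 2π/N = 406.84 s ≈ 407 s.

407 s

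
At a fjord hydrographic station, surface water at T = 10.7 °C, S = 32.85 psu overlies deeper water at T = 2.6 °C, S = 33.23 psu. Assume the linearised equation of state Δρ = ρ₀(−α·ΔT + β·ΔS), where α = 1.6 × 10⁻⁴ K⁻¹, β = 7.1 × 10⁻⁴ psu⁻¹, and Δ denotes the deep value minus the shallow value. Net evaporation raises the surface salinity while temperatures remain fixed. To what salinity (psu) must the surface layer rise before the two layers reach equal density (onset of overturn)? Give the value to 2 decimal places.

35.06 psu

Neutral buoyancy requires −α(T_deep − T_surf) + β(S_deep − S_surf′) = 0.
S_surf′ = S_deep − (α/β)·ΔT = 33.23 − (1.6 × 10⁻⁴/7.1 × 10⁻⁴)·(-8.1) = 35.0554 psu.
Increase required: 35.0554 − 32.85 = 2.2054 psu.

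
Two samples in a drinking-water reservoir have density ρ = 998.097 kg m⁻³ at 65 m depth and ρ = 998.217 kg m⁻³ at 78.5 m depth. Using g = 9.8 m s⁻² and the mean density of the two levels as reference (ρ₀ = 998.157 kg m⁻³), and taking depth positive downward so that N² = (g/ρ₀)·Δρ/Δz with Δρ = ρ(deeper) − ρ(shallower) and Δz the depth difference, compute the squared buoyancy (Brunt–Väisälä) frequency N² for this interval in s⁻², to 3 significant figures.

8.73 × 10⁻⁵ s⁻²

Δρ = 998.217 − 998.097 = 0.120 kg m⁻³ over Δz = 78.5 − 65 = 13.5 m.
N² = (9.8/998.157) × (0.120/13.5) = 8.7272 × 10⁻⁵ s⁻² ≈ 8.73 × 10⁻⁵ s⁻².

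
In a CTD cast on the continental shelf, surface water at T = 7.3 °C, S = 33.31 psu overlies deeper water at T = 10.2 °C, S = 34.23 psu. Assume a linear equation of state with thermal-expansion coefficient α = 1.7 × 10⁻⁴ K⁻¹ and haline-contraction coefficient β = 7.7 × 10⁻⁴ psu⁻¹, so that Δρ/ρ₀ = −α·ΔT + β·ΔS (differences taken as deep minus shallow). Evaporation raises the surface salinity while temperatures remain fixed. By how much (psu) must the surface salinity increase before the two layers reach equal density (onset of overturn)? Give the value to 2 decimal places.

Neutral buoyancy requires −α(T_deep − T_surf) + β(S_deep − S_surf′) = 0.
S_surf′ = S_deep − (α/β)·ΔT = 34.23 − (1.7 × 10⁻⁴/7.7 × 10⁻⁴)·(+2.9) = 33.5897 psu.
Increase required: 33.5897 − 33.31 = 0.2797 psu.

0.28 psu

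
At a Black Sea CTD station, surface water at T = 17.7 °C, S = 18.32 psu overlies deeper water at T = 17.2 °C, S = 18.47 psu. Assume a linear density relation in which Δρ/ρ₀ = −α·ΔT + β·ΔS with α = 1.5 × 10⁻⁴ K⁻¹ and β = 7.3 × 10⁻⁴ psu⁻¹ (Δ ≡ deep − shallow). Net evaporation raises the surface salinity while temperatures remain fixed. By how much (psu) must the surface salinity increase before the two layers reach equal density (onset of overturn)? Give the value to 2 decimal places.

0.25 psu

Neutral buoyancy requires −α(T_deep − T_surf) + β(S_deep − S_surf′) = 0.
S_surf′ = S_deep − (α/β)·ΔT = 18.47 − (1.5 × 10⁻⁴/7.3 × 10⁻⁴)·(-0.5) = 18.5727 psu.
Increase required: 18.5727 − 18.32 = 0.2527 psu.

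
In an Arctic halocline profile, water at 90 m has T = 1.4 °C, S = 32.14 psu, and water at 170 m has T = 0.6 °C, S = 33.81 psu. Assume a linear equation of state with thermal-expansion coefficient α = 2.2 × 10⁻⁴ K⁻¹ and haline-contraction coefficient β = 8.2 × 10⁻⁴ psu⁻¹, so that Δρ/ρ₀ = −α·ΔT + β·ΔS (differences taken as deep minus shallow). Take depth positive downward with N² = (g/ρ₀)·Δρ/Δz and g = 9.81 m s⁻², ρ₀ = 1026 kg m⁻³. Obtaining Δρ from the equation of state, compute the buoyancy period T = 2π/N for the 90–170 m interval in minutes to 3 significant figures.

7.61 min

ΔT = -0.8 K, ΔS = +1.67 psu (deep − shallow).
Δρ/ρ₀ = −αΔT + βΔS = 1.76 × 10⁻⁴ + 1.3694 × 10⁻³ = 1.5454 × 10⁻³, so Δρ ≈ 1.586 kg m⁻³.
N² = (g/ρ₀)·Δρ/Δz = g·(Δρ/ρ₀)/Δz = 9.81 × 1.5454 × 10⁻³ / 80 = 1.8950 × 10⁻⁴ s⁻².
N = √(1.8950 × 10⁻⁴) = 0.013766 rad s⁻¹ → T = 2π/N = 456.43 s = 7.6072 min ≈ 7.61 min.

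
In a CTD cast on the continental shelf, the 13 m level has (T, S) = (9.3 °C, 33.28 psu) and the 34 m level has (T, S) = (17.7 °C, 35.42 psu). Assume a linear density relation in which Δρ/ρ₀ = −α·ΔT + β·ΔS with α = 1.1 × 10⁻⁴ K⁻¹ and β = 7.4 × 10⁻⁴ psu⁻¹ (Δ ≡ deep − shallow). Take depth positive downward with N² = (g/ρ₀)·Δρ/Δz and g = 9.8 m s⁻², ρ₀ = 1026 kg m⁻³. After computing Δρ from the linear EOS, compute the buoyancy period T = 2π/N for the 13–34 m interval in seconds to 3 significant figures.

ΔT = +8.4 K, ΔS = +2.14 psu (deep − shallow).
Δρ/ρ₀ = −αΔT + βΔS = -9.24 × 10⁻⁴ + 1.5836 × 10⁻³ = 6.596 × 10⁻⁴, so Δρ ≈ 0.6767 kg m⁻³.
N² = (g/ρ₀)·Δρ/Δz = g·(Δρ/ρ₀)/Δz = 9.8 × 6.596 × 10⁻⁴ / 21 = 3.0781 × 10⁻⁴ s⁻².
N = √(3.0781 × 10⁻⁴) = 0.017545 rad s⁻¹ → T = 2π/N = 358.12 s ≈ 358 s.

358 s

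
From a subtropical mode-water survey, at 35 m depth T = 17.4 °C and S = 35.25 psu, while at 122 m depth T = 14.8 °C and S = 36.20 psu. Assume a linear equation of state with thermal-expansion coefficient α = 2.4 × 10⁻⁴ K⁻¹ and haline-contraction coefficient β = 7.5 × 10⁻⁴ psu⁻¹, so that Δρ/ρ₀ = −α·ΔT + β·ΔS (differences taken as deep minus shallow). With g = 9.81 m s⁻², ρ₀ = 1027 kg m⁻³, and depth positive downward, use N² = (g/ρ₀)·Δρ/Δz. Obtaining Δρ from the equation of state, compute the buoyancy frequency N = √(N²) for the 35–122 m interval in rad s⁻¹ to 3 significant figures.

0.0123 rad s⁻¹

ΔT = -2.6 K, ΔS = +0.95 psu (deep − shallow).
Δρ/ρ₀ = −αΔT + βΔS = 6.24 × 10⁻⁴ + 7.125 × 10⁻⁴ = 1.3365 × 10⁻³, so Δρ ≈ 1.373 kg m⁻³.
N² = (g/ρ₀)·Δρ/Δz = g·(Δρ/ρ₀)/Δz = 9.81 × 1.3365 × 10⁻³ / 87 = 1.5070 × 10⁻⁴ s⁻².
N = √(1.5070 × 10⁻⁴) = 0.012276 rad s⁻¹ ≈ 0.0123 rad s⁻¹.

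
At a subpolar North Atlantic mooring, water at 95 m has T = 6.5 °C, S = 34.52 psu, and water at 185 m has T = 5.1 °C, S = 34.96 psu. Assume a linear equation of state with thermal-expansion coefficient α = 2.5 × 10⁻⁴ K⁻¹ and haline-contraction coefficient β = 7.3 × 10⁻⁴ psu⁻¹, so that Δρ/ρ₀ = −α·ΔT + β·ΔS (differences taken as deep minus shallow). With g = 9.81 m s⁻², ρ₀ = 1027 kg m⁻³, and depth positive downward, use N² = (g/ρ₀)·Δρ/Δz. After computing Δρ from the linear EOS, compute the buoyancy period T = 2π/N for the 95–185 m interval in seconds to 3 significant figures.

ΔT = -1.4 K, ΔS = +0.44 psu (deep − shallow).
Δρ/ρ₀ = −αΔT + βΔS = 3.50 × 10⁻⁴ + 3.212 × 10⁻⁴ = 6.712 × 10⁻⁴, so Δρ ≈ 0.6893 kg m⁻³.
N² = (g/ρ₀)·Δρ/Δz = g·(Δρ/ρ₀)/Δz = 9.81 × 6.712 × 10⁻⁴ / 90 = 7.3161 × 10⁻⁵ s⁻².
N = √(7.3161 × 10⁻⁵) = 8.5534 × 10⁻³ rad s⁻¹ → T = 2π/N = 734.58 s ≈ 735 s.

735 s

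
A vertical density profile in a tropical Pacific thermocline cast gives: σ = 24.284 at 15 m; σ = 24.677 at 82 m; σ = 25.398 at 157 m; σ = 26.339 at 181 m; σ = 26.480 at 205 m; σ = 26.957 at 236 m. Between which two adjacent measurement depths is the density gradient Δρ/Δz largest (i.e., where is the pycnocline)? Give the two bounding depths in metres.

157–181 m

Compute the density gradient over each adjacent pair:
  15–82 m: Δρ/Δz = 0.393/67 = 5.9 × 10⁻³ kg m⁻⁴
  82–157 m: Δρ/Δz = 0.721/75 = 9.6 × 10⁻³ kg m⁻⁴
  157–181 m: Δρ/Δz = 0.941/24 = 0.039 kg m⁻⁴
  181–205 m: Δρ/Δz = 0.141/24 = 5.9 × 10⁻³ kg m⁻⁴
  205–236 m: Δρ/Δz = 0.477/31 = 0.015 kg m⁻⁴
The largest gradient is in the 157–181 m interval — the pycnocline.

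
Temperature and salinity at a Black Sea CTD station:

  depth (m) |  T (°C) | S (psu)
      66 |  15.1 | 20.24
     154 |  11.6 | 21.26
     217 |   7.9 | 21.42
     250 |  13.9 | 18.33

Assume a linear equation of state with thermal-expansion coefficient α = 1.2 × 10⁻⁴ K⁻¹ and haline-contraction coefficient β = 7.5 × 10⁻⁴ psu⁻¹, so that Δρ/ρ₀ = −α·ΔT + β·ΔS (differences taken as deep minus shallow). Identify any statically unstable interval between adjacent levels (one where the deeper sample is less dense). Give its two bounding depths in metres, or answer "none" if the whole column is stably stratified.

Evaluate Δρ/ρ₀ = −αΔT + βΔS across each adjacent pair:
  66–154 m: −αΔT+βΔS = −(1.2 × 10⁻⁴)(-3.5)+(7.5 × 10⁻⁴)(+1.02) = 1.2 × 10⁻³ → stable
  154–217 m: −αΔT+βΔS = −(1.2 × 10⁻⁴)(-3.7)+(7.5 × 10⁻⁴)(+0.16) = 5.6 × 10⁻⁴ → stable
  217–250 m: −αΔT+βΔS = −(1.2 × 10⁻⁴)(+6.0)+(7.5 × 10⁻⁴)(-3.09) = -3.0 × 10⁻³ → UNSTABLE
The 217–250 m interval has Δρ < 0: lighter water underlies denser water.

217–250 m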